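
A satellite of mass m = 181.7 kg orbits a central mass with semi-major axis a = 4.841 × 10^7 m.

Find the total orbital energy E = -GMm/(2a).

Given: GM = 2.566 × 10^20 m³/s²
a = 4.841 × 10^7 m
GM = 2.566 × 10^20 m³/s²
2a = 9.682 × 10^7 m
GMm = 2.566 × 10^20 × 181.7 = 4.66242 × 10^22 m³·kg/s²
E = −GMm/(2a) = -4.81556 × 10^14 J ≈ -481.6 TJ

Final answer: -481.6 TJ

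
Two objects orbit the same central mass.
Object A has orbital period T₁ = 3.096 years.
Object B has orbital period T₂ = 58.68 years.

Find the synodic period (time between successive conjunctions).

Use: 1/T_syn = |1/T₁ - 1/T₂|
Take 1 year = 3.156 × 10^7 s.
T₁ = 3.096 years = 9.77098 × 10^7 s
T₂ = 58.68 years = 1.85194 × 10^9 s
1/T₁ = 1.02344 × 10^-8 s⁻¹
1/T₂ = 5.39974 × 10^-10 s⁻¹
|1/T₁ − 1/T₂| = 9.69442 × 10^-9 s⁻¹
T_syn = 1 / |1/T₁ − 1/T₂| = 1.03152 × 10^8 s ≈ 3.268 years

Final answer: T_syn = 3.268 years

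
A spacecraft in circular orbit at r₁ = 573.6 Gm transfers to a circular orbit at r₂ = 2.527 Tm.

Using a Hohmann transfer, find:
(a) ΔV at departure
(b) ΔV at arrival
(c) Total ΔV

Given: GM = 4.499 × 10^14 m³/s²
r₁ = 573.6 Gm = 5.736 × 10^11 m
r₂ = 2.527 Tm = 2.527 × 10^12 m
GM = 4.499 × 10^14 m³/s²
Transfer ellipse: a_t = (r₁ + r₂)/2 = 1.5503 × 10^12 m
Circular speed at r₁: v₁ = √(GM/r₁) = 28.0062 m/s
Transfer speed at r₁ (periapsis): v₁ₜ = √(GM(2/r₁ − 1/a_t)) = 35.7559 m/s
(a) ΔV₁ = v₁ₜ − v₁ = 7.74979 m/s ≈ 7.75 m/s
Circular speed at r₂: v₂ = √(GM/r₂) = 13.3431 m/s
Transfer speed at r₂ (apoapsis): v₂ₜ = √(GM(2/r₂ − 1/a_t)) = 8.11619 m/s
(b) ΔV₂ = v₂ − v₂ₜ = 5.22687 m/s ≈ 5.227 m/s
(c) ΔV_total = ΔV₁ + ΔV₂ = 12.9767 m/s ≈ 12.98 m/s

Final answer:
(a) ΔV₁ = 7.75 m/s
(b) ΔV₂ = 5.227 m/s
(c) ΔV_total = 12.98 m/s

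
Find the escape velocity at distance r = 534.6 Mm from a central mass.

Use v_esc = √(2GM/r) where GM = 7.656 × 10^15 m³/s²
r = 534.6 Mm = 5.346 × 10^8 m
GM = 7.656 × 10^15 m³/s²
2GM/r = 2 × (7.656 × 10^15) / (5.346 × 10^8) = 2.8642 × 10^7 m²/s²
v_esc = √(2GM/r) = 5351.82 m/s ≈ 5.352 km/s

Final answer: 5.352 km/s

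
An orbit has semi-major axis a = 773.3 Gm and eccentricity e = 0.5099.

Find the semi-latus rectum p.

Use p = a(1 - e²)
a = 773.3 Gm = 7.733 × 10^11 m
e = 0.5099,  e² = 0.259998,  1 − e² = 0.740002
p = a(1 − e²) = 7.733 × 10^11 m × 0.740002 = 5.72244 × 10^11 m ≈ 572.2 Gm

Final answer: p = 572.2 Gm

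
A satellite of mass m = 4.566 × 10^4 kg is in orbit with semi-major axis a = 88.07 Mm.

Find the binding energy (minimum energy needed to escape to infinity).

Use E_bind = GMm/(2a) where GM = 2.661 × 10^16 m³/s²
a = 88.07 Mm = 8.807 × 10^7 m
GM = 2.661 × 10^16 m³/s²
m = 4.566 × 10^4 kg
GMm = 2.661 × 10^16 × 45660 = 1.21501 × 10^21 m³·kg/s²
2a = 1.7614 × 10^8 m
E_bind = GMm/(2a) = 6.89799 × 10^12 J ≈ 6.898 TJ

Final answer: 6.898 TJ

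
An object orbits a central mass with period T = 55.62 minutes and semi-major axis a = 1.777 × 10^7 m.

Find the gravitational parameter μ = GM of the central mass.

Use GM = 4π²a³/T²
T = 55.62 minutes = 3337.2 s
a = 1.777 × 10^7 m
a³ = 5.61128 × 10^21 m³
T² = 1.11369 × 10^7 s²
GM = 4π² × (5.61128 × 10^21) / (1.11369 × 10^7) = 1.9891 × 10^16 m³/s²
GM ≈ 1.989 × 10^16 m³/s²

Final answer: GM = 1.989 × 10^16 m³/s²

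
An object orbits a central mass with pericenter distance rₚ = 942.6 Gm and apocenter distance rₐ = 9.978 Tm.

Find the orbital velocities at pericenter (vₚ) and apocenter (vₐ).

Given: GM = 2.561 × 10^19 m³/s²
rₚ = 942.6 Gm = 9.426 × 10^11 m
rₐ = 9.978 Tm = 9.978 × 10^12 m
GM = 2.561 × 10^19 m³/s²
a = (rₚ + rₐ)/2 = 5.4603 × 10^12 m
Vis-viva: v² = GM (2/r − 1/a)
vₚ² = 2.561 × 10^19 × (2.12179 × 10^-12 − 1.8314 × 10^-13) = 4.96488 × 10^7 m²/s²
vₚ = 7046.19 m/s ≈ 7.046 km/s
vₐ² = 2.561 × 10^19 × (2.00441 × 10^-13 − 1.8314 × 10^-13) = 443075 m²/s²
vₐ = 665.639 m/s ≈ 665.6 m/s

Final answer: vₚ = 7.046 km/s, vₐ = 665.6 m/s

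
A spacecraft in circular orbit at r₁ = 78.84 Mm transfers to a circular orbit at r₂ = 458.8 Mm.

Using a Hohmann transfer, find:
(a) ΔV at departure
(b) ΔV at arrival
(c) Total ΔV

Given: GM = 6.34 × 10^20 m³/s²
r₁ = 78.84 Mm = 7.884 × 10^7 m
r₂ = 458.8 Mm = 4.588 × 10^8 m
GM = 6.34 × 10^20 m³/s²
Transfer ellipse: a_t = (r₁ + r₂)/2 = 2.6882 × 10^8 m
Circular speed at r₁: v₁ = √(GM/r₁) = 2.83577 × 10^6 m/s
Transfer speed at r₁ (periapsis): v₁ₜ = √(GM(2/r₁ − 1/a_t)) = 3.70469 × 10^6 m/s
(a) ΔV₁ = v₁ₜ − v₁ = 868921 m/s ≈ 868.9 km/s
Circular speed at r₂: v₂ = √(GM/r₂) = 1.17553 × 10^6 m/s
Transfer speed at r₂ (apoapsis): v₂ₜ = √(GM(2/r₂ − 1/a_t)) = 636613 m/s
(b) ΔV₂ = v₂ − v₂ₜ = 538915 m/s ≈ 538.9 km/s
(c) ΔV_total = ΔV₁ + ΔV₂ = 1.40784 × 10^6 m/s ≈ 1408 km/s

Final answer:
(a) ΔV₁ = 868.9 km/s
(b) ΔV₂ = 538.9 km/s
(c) ΔV_total = 1408 km/s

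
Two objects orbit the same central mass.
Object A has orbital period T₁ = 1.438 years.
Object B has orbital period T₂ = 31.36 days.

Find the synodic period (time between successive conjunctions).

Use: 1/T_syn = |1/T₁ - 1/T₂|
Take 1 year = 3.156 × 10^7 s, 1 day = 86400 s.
T₁ = 1.438 years = 4.53833 × 10^7 s
T₂ = 31.36 days = 2.7095 × 10^6 s
1/T₁ = 2.20345 × 10^-8 s⁻¹
1/T₂ = 3.69071 × 10^-7 s⁻¹
|1/T₁ − 1/T₂| = 3.47037 × 10^-7 s⁻¹
T_syn = 1 / |1/T₁ − 1/T₂| = 2.88154 × 10^6 s ≈ 33.35 days

Final answer: T_syn = 33.35 days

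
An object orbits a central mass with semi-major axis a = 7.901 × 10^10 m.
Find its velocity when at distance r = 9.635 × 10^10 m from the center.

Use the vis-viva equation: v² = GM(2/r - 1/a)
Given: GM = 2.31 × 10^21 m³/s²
a = 7.901 × 10^10 m
r = 9.635 × 10^10 m
GM = 2.31 × 10^21 m³/s²
2/r − 1/a = 2.07577 × 10^-11 − 1.26566 × 10^-11 = 8.10103 × 10^-12 m⁻¹
v² = GM (2/r − 1/a) = 1.87134 × 10^10 m²/s²
v = 136797 m/s ≈ 136.8 km/s

Final answer: 136.8 km/s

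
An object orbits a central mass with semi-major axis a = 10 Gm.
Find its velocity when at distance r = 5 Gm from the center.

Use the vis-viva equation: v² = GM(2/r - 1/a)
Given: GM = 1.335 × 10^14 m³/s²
a = 10 Gm = 1 × 10^10 m
r = 5 Gm = 5 × 10^9 m
GM = 1.335 × 10^14 m³/s²
2/r − 1/a = 4 × 10^-10 − 1 × 10^-10 = 3 × 10^-10 m⁻¹
v² = GM (2/r − 1/a) = 40050 m²/s²
v = 200.125 m/s ≈ 200.1 m/s

Final answer: 200.1 m/s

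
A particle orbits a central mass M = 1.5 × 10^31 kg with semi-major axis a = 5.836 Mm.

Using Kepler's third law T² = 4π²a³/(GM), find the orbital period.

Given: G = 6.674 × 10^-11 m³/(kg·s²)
M = 1.5 × 10^31 kg
GM = G × M = 6.674 × 10^-11 × 1.5 × 10^31 = 1.0011 × 10^21 m³/s²
a = 5.836 Mm = 5.836 × 10^6 m
a³ = 1.98768 × 10^20 m³
T = 2π √(a³/GM) = 2π √((1.98768 × 10^20) / (1.0011 × 10^21)) = 2π × 0.445589 s
T = 2.79972 s ≈ 2.8 seconds

Final answer: 2.8 seconds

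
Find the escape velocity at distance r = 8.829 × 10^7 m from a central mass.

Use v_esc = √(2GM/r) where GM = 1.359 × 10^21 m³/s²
r = 8.829 × 10^7 m
GM = 1.359 × 10^21 m³/s²
2GM/r = 2 × (1.359 × 10^21) / (8.829 × 10^7) = 3.07849 × 10^13 m²/s²
v_esc = √(2GM/r) = 5.54842 × 10^6 m/s ≈ 5548 km/s

Final answer: 5548 km/s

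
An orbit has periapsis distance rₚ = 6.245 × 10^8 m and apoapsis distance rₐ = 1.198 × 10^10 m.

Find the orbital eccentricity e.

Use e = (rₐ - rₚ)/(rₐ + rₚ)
rₚ = 6.245 × 10^8 m
rₐ = 1.198 × 10^10 m
rₐ − rₚ = 1.13555 × 10^10 m
rₐ + rₚ = 1.26045 × 10^10 m
e = (rₐ − rₚ)/(rₐ + rₚ) = 0.900908

Final answer: e = 0.9009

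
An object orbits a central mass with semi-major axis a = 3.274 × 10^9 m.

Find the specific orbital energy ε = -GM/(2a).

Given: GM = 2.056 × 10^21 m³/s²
a = 3.274 × 10^9 m
GM = 2.056 × 10^21 m³/s²
2a = 6.548 × 10^9 m
ε = −GM/(2a) = -3.13989 × 10^11 J/kg ≈ -314 GJ/kg

Final answer: -314 GJ/kg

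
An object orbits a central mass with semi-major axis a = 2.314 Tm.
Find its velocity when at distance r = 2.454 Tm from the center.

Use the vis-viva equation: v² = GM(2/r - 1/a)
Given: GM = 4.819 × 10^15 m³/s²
a = 2.314 Tm = 2.314 × 10^12 m
r = 2.454 Tm = 2.454 × 10^12 m
GM = 4.819 × 10^15 m³/s²
2/r − 1/a = 8.14996 × 10^-13 − 4.32152 × 10^-13 = 3.82844 × 10^-13 m⁻¹
v² = GM (2/r − 1/a) = 1844.92 m²/s²
v = 42.9526 m/s ≈ 42.95 m/s

Final answer: 42.95 m/s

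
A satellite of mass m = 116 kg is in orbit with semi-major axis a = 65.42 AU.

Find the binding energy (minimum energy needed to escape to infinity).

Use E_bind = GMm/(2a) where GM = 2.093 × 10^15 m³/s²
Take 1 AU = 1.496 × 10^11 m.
a = 65.42 AU = 9.78683 × 10^12 m
GM = 2.093 × 10^15 m³/s²
m = 116 kg
GMm = 2.093 × 10^15 × 116 = 2.42788 × 10^17 m³·kg/s²
2a = 1.95737 × 10^13 m
E_bind = GMm/(2a) = 12403.8 J ≈ 12.4 kJ

Final answer: 12.4 kJ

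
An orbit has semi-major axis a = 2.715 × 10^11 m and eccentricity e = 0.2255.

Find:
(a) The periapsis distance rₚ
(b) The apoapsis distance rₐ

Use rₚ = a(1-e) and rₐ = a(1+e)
a = 2.715 × 10^11 m
e = 0.2255:  1 − e = 0.7745,  1 + e = 1.2255
(a) rₚ = a(1 − e) = 2.715 × 10^11 m × 0.7745 = 2.10277 × 10^11 m ≈ 2.103 × 10^11 m
(b) rₐ = a(1 + e) = 2.715 × 10^11 m × 1.2255 = 3.32723 × 10^11 m ≈ 3.327 × 10^11 m

Final answer:
(a) rₚ = 2.103 × 10^11 m
(b) rₐ = 3.327 × 10^11 m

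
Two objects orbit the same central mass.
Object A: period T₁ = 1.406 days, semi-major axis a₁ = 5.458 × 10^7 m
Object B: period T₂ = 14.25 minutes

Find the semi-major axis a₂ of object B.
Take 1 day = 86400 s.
T₁ = 1.406 days = 121478 s
T₂ = 14.25 minutes = 855 s
a₁ = 5.458 × 10^7 m
Kepler's third law: (T₂/T₁)² = (a₂/a₁)³  ⇒  a₂ = a₁ (T₂/T₁)^(2/3)
T₂/T₁ = 0.00703829
(T₂/T₁)^(2/3) = 0.0367264
a₂ = 5.458 × 10^7 m × 0.0367264 = 2.00453 × 10^6 m ≈ 2.005 × 10^6 m

Final answer: a₂ = 2.005 × 10^6 m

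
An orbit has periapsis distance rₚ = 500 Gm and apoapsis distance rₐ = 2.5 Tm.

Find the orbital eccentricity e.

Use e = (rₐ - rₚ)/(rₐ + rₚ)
rₚ = 500 Gm = 5 × 10^11 m
rₐ = 2.5 Tm = 2.5 × 10^12 m
rₐ − rₚ = 2 × 10^12 m
rₐ + rₚ = 3 × 10^12 m
e = (rₐ − rₚ)/(rₐ + rₚ) = 0.666667

Final answer: e = 0.6667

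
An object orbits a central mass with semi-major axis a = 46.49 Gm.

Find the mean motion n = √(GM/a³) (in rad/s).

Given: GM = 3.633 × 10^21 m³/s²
a = 46.49 Gm = 4.649 × 10^10 m
GM = 3.633 × 10^21 m³/s²
a³ = 1.0048 × 10^32 m³
GM/a³ = (3.633 × 10^21) / (1.0048 × 10^32) = 3.61565 × 10^-11 s⁻²
n = √(GM/a³) = 6.01303 × 10^-6 rad/s ≈ 6.013 × 10^-6 rad/s

Final answer: n = 6.013 × 10^-6 rad/s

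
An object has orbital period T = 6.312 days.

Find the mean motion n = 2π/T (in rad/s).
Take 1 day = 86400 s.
T = 6.312 days = 545357 s
n = 2π / 545357 s = 1.15212 × 10^-5 rad/s ≈ 1.152 × 10^-5 rad/s

Final answer: n = 1.152 × 10^-5 rad/s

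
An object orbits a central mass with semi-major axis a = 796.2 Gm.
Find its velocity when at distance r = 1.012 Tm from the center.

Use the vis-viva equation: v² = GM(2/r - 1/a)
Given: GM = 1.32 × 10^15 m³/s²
a = 796.2 Gm = 7.962 × 10^11 m
r = 1.012 Tm = 1.012 × 10^12 m
GM = 1.32 × 10^15 m³/s²
2/r − 1/a = 1.97628 × 10^-12 − 1.25597 × 10^-12 = 7.20319 × 10^-13 m⁻¹
v² = GM (2/r − 1/a) = 950.821 m²/s²
v = 30.8354 m/s ≈ 30.84 m/s

Final answer: 30.84 m/s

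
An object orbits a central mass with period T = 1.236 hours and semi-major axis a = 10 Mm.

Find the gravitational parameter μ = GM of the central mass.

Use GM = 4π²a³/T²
T = 1.236 hours = 4449.6 s
a = 10 Mm = 1 × 10^7 m
a³ = 1 × 10^21 m³
T² = 1.97989 × 10^7 s²
GM = 4π² × (1 × 10^21) / (1.97989 × 10^7) = 1.99397 × 10^15 m³/s²
GM ≈ 1.994 × 10^15 m³/s²

Final answer: GM = 1.994 × 10^15 m³/s²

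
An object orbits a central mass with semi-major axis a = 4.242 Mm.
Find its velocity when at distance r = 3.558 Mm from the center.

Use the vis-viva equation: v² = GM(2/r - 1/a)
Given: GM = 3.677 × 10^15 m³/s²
a = 4.242 Mm = 4.242 × 10^6 m
r = 3.558 Mm = 3.558 × 10^6 m
GM = 3.677 × 10^15 m³/s²
2/r − 1/a = 5.62114 × 10^-7 − 2.35738 × 10^-7 = 3.26376 × 10^-7 m⁻¹
v² = GM (2/r − 1/a) = 1.20008 × 10^9 m²/s²
v = 34642.2 m/s ≈ 34.64 km/s

Final answer: 34.64 km/s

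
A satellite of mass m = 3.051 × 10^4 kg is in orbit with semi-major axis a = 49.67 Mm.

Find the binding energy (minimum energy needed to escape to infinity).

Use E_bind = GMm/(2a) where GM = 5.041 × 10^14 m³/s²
a = 49.67 Mm = 4.967 × 10^7 m
GM = 5.041 × 10^14 m³/s²
m = 3.051 × 10^4 kg
GMm = 5.041 × 10^14 × 30510 = 1.53801 × 10^19 m³·kg/s²
2a = 9.934 × 10^7 m
E_bind = GMm/(2a) = 1.54823 × 10^11 J ≈ 154.8 GJ

Final answer: 154.8 GJ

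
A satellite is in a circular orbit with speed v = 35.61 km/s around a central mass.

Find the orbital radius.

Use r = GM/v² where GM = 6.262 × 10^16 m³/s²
v = 35.61 km/s = 35610 m/s
GM = 6.262 × 10^16 m³/s²
v² = 1.26807 × 10^9 m²/s²
r = GM/v² = (6.262 × 10^16) / (1.26807 × 10^9) = 4.93821 × 10^7 m ≈ 49.38 Mm

Final answer: 49.38 Mm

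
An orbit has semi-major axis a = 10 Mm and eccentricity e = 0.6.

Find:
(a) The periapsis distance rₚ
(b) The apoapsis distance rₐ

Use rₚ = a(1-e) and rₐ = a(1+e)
a = 10 Mm = 1 × 10^7 m
e = 0.6:  1 − e = 0.4,  1 + e = 1.6
(a) rₚ = a(1 − e) = 1 × 10^7 m × 0.4 = 4 × 10^6 m ≈ 4 Mm
(b) rₐ = a(1 + e) = 1 × 10^7 m × 1.6 = 1.6 × 10^7 m ≈ 16 Mm

Final answer:
(a) rₚ = 4 Mm
(b) rₐ = 16 Mm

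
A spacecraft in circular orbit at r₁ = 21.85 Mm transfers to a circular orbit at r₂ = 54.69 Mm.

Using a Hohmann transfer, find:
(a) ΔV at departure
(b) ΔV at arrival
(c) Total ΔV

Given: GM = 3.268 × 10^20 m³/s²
r₁ = 21.85 Mm = 2.185 × 10^7 m
r₂ = 54.69 Mm = 5.469 × 10^7 m
GM = 3.268 × 10^20 m³/s²
Transfer ellipse: a_t = (r₁ + r₂)/2 = 3.827 × 10^7 m
Circular speed at r₁: v₁ = √(GM/r₁) = 3.86737 × 10^6 m/s
Transfer speed at r₁ (periapsis): v₁ₜ = √(GM(2/r₁ − 1/a_t)) = 4.62317 × 10^6 m/s
(a) ΔV₁ = v₁ₜ − v₁ = 755806 m/s ≈ 755.8 km/s
Circular speed at r₂: v₂ = √(GM/r₂) = 2.44448 × 10^6 m/s
Transfer speed at r₂ (apoapsis): v₂ₜ = √(GM(2/r₂ − 1/a_t)) = 1.84707 × 10^6 m/s
(b) ΔV₂ = v₂ − v₂ₜ = 597412 m/s ≈ 597.4 km/s
(c) ΔV_total = ΔV₁ + ΔV₂ = 1.35322 × 10^6 m/s ≈ 1353 km/s

Final answer:
(a) ΔV₁ = 755.8 km/s
(b) ΔV₂ = 597.4 km/s
(c) ΔV_total = 1353 km/s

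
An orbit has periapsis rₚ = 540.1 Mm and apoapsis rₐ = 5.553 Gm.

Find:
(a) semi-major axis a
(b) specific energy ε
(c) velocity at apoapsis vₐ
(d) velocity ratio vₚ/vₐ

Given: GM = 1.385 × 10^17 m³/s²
rₚ = 540.1 Mm = 5.401 × 10^8 m
rₐ = 5.553 Gm = 5.553 × 10^9 m
GM = 1.385 × 10^17 m³/s²
a = (rₚ + rₐ)/2 = 3.04655 × 10^9 m
e = (rₐ − rₚ)/(rₐ + rₚ) = (5.0129 × 10^9) / (6.0931 × 10^9) = 0.822718
(a) a = 3.04655 × 10^9 m ≈ 3.047 Gm
(b) 2a = 6.0931 × 10^9 m;  ε = −GM/(2a) = -2.27306 × 10^7 J/kg ≈ -22.73 MJ/kg
(c) vₐ² = GM (2/rₐ − 1/a) = 1.385 × 10^17 × (3.60166 × 10^-10 − 3.2824 × 10^-10) = 4.42169 × 10^6 m²/s²;  vₐ = 2102.78 m/s ≈ 2.103 km/s
(d) vₚ/vₐ = rₐ/rₚ (angular momentum) = (5.553 × 10^9) / (5.401 × 10^8) = 10.2814 ≈ 10.28

Final answer:
(a) semi-major axis a = 3.047 Gm
(b) specific energy ε = -22.73 MJ/kg
(c) velocity at apoapsis vₐ = 2.103 km/s
(d) velocity ratio vₚ/vₐ = 10.28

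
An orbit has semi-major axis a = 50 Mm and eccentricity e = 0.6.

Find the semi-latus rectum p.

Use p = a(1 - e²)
a = 50 Mm = 5 × 10^7 m
e = 0.6,  e² = 0.36,  1 − e² = 0.64
p = a(1 − e²) = 5 × 10^7 m × 0.64 = 3.2 × 10^7 m ≈ 32 Mm

Final answer: p = 32 Mm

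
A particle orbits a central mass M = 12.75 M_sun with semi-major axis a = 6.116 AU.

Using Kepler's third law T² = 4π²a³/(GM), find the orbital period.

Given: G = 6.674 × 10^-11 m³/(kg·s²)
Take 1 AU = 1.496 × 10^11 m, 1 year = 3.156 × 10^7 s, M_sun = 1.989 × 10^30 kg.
M = 12.75 M_sun = 2.53597 × 10^31 kg
GM = G × M = 6.674 × 10^-11 × 2.53597 × 10^31 = 1.69251 × 10^21 m³/s²
a = 6.116 AU = 9.14954 × 10^11 m
a³ = 7.65944 × 10^35 m³
T = 2π √(a³/GM) = 2π √((7.65944 × 10^35) / (1.69251 × 10^21)) = 2π × 2.12732 × 10^7 s
T = 1.33664 × 10^8 s ≈ 4.235 years

Final answer: 4.235 years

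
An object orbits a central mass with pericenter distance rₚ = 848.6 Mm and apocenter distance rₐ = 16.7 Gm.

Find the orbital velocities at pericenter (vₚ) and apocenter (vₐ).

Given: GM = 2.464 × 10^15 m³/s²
rₚ = 848.6 Mm = 8.486 × 10^8 m
rₐ = 16.7 Gm = 1.67 × 10^10 m
GM = 2.464 × 10^15 m³/s²
a = (rₚ + rₐ)/2 = 8.7743 × 10^9 m
Vis-viva: v² = GM (2/r − 1/a)
vₚ² = 2.464 × 10^15 × (2.35682 × 10^-9 − 1.13969 × 10^-10) = 5.52639 × 10^6 m²/s²
vₚ = 2350.83 m/s ≈ 2.351 km/s
vₐ² = 2.464 × 10^15 × (1.1976 × 10^-10 − 1.13969 × 10^-10) = 14269.7 m²/s²
vₐ = 119.456 m/s ≈ 119.5 m/s

Final answer: vₚ = 2.351 km/s, vₐ = 119.5 m/s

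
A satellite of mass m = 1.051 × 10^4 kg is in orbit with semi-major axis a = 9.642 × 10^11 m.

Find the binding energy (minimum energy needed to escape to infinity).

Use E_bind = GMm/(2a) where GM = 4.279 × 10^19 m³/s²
a = 9.642 × 10^11 m
GM = 4.279 × 10^19 m³/s²
m = 1.051 × 10^4 kg
GMm = 4.279 × 10^19 × 10510 = 4.49723 × 10^23 m³·kg/s²
2a = 1.9284 × 10^12 m
E_bind = GMm/(2a) = 2.3321 × 10^11 J ≈ 233.2 GJ

Final answer: 233.2 GJ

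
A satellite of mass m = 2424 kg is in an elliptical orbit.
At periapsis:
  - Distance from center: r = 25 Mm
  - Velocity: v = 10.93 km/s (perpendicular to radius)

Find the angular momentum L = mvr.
r = 25 Mm = 2.5 × 10^7 m
v = 10.93 km/s = 10930 m/s
vr = 10930 × 2.5 × 10^7 = 2.7325 × 10^11 m²/s
L = m × vr = 2424 × 2.7325 × 10^11 = 6.62358 × 10^14 kg·m²/s ≈ 6.624 × 10^14 kg·m²/s

Final answer: L = 6.624 × 10^14 kg·m²/s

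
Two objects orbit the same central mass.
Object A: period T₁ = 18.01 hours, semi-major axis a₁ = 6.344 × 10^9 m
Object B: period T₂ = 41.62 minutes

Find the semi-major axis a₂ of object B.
T₁ = 18.01 hours = 64836 s
T₂ = 41.62 minutes = 2497.2 s
a₁ = 6.344 × 10^9 m
Kepler's third law: (T₂/T₁)² = (a₂/a₁)³  ⇒  a₂ = a₁ (T₂/T₁)^(2/3)
T₂/T₁ = 0.0385156
(T₂/T₁)^(2/3) = 0.114049
a₂ = 6.344 × 10^9 m × 0.114049 = 7.23527 × 10^8 m ≈ 7.235 × 10^8 m

Final answer: a₂ = 7.235 × 10^8 m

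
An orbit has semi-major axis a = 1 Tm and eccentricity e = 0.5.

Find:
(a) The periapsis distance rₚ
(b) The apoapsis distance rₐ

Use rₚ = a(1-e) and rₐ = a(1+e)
a = 1 Tm = 1 × 10^12 m
e = 0.5:  1 − e = 0.5,  1 + e = 1.5
(a) rₚ = a(1 − e) = 1 × 10^12 m × 0.5 = 5 × 10^11 m ≈ 500 Gm
(b) rₐ = a(1 + e) = 1 × 10^12 m × 1.5 = 1.5 × 10^12 m ≈ 1.5 Tm

Final answer:
(a) rₚ = 500 Gm
(b) rₐ = 1.5 Tm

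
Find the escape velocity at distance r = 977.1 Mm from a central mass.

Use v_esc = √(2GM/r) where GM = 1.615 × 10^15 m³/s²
r = 977.1 Mm = 9.771 × 10^8 m
GM = 1.615 × 10^15 m³/s²
2GM/r = 2 × (1.615 × 10^15) / (9.771 × 10^8) = 3.3057 × 10^6 m²/s²
v_esc = √(2GM/r) = 1818.16 m/s ≈ 1.818 km/s

Final answer: 1.818 km/s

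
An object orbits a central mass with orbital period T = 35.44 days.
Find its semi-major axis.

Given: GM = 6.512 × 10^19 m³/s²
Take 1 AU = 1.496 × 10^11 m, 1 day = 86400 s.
T = 35.44 days = 3.06202 × 10^6 s
GM = 6.512 × 10^19 m³/s²
Kepler's third law: a³ = GM T² / (4π²)
T² = 9.37594 × 10^12 s²
a³ = (6.512 × 10^19) × (9.37594 × 10^12) / (4π²) = 1.54657 × 10^31 m³
a = (a³)^(1/3) = 2.49147 × 10^10 m ≈ 0.1665 AU

Final answer: 0.1665 AU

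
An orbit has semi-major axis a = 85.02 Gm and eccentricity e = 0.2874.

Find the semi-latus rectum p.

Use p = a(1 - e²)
a = 85.02 Gm = 8.502 × 10^10 m
e = 0.2874,  e² = 0.0825988,  1 − e² = 0.917401
p = a(1 − e²) = 8.502 × 10^10 m × 0.917401 = 7.79975 × 10^10 m ≈ 78 Gm

Final answer: p = 78 Gm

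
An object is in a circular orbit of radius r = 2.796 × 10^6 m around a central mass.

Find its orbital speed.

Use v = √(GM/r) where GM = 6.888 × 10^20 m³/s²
r = 2.796 × 10^6 m
GM = 6.888 × 10^20 m³/s²
GM/r = (6.888 × 10^20) / (2.796 × 10^6) = 2.46352 × 10^14 m²/s²
v = √(GM/r) = 1.56956 × 10^7 m/s ≈ 1.57 × 10^4 km/s

Final answer: 1.57 × 10^4 km/s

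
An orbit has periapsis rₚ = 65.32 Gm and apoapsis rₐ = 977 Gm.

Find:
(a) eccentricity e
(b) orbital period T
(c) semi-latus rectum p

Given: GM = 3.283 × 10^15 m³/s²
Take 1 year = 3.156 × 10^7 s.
rₚ = 65.32 Gm = 6.532 × 10^10 m
rₐ = 977 Gm = 9.77 × 10^11 m
GM = 3.283 × 10^15 m³/s²
a = (rₚ + rₐ)/2 = 5.2116 × 10^11 m
e = (rₐ − rₚ)/(rₐ + rₚ) = (9.1168 × 10^11) / (1.04232 × 10^12) = 0.874664
(a) e = 0.874664 ≈ 0.8747
(b) a³ = 1.41551 × 10^35 m³;  T = 2π √(a³/GM) = 2π × 6.56631 × 10^9 s = 4.12573 × 10^10 s ≈ 1307 years
(c) 1 − e² = 0.234963;  p = a(1 − e²) = 5.2116 × 10^11 × 0.234963 = 1.22453 × 10^11 m ≈ 122.5 Gm

Final answer:
(a) eccentricity e = 0.8747
(b) orbital period T = 1307 years
(c) semi-latus rectum p = 122.5 Gm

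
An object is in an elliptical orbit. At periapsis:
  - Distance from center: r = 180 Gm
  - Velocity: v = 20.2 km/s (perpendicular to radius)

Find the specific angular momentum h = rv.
r = 180 Gm = 1.8 × 10^11 m
v = 20.2 km/s = 20200 m/s
h = rv = 1.8 × 10^11 × 20200 = 3.636 × 10^15 m²/s ≈ 3.636 × 10^15 m²/s

Final answer: h = 3.636 × 10^15 m²/s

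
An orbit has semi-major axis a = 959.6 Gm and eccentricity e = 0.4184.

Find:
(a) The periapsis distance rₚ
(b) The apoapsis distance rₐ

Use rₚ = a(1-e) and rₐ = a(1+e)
a = 959.6 Gm = 9.596 × 10^11 m
e = 0.4184:  1 − e = 0.5816,  1 + e = 1.4184
(a) rₚ = a(1 − e) = 9.596 × 10^11 m × 0.5816 = 5.58103 × 10^11 m ≈ 558.1 Gm
(b) rₐ = a(1 + e) = 9.596 × 10^11 m × 1.4184 = 1.3611 × 10^12 m ≈ 1.361 Tm

Final answer:
(a) rₚ = 558.1 Gm
(b) rₐ = 1.361 Tm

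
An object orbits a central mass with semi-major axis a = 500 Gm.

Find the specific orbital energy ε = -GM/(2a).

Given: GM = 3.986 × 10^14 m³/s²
a = 500 Gm = 5 × 10^11 m
GM = 3.986 × 10^14 m³/s²
2a = 1 × 10^12 m
ε = −GM/(2a) = -398.6 J/kg ≈ -398.6 J/kg

Final answer: -398.6 J/kg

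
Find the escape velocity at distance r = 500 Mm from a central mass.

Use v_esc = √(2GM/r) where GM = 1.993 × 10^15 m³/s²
r = 500 Mm = 5 × 10^8 m
GM = 1.993 × 10^15 m³/s²
2GM/r = 2 × (1.993 × 10^15) / (5 × 10^8) = 7.972 × 10^6 m²/s²
v_esc = √(2GM/r) = 2823.47 m/s ≈ 2.823 km/s

Final answer: 2.823 km/s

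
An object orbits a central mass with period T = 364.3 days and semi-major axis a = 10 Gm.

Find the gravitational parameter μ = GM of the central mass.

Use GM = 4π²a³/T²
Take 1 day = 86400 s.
T = 364.3 days = 3.14755 × 10^7 s
a = 10 Gm = 1 × 10^10 m
a³ = 1 × 10^30 m³
T² = 9.90708 × 10^14 s²
GM = 4π² × (1 × 10^30) / (9.90708 × 10^14) = 3.98487 × 10^16 m³/s²
GM ≈ 3.985 × 10^16 m³/s²

Final answer: GM = 3.985 × 10^16 m³/s²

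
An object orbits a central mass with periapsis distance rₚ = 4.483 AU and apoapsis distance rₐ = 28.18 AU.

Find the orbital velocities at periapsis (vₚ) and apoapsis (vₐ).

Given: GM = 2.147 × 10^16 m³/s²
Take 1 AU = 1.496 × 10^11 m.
rₚ = 4.483 AU = 6.70657 × 10^11 m
rₐ = 28.18 AU = 4.21573 × 10^12 m
GM = 2.147 × 10^16 m³/s²
a = (rₚ + rₐ)/2 = 2.44319 × 10^12 m
Vis-viva: v² = GM (2/r − 1/a)
vₚ² = 2.147 × 10^16 × (2.98215 × 10^-12 − 4.09301 × 10^-13) = 55239.1 m²/s²
vₚ = 235.03 m/s ≈ 235 m/s
vₐ² = 2.147 × 10^16 × (4.74414 × 10^-13 − 4.09301 × 10^-13) = 1397.98 m²/s²
vₐ = 37.3896 m/s ≈ 37.39 m/s

Final answer: vₚ = 235 m/s, vₐ = 37.39 m/s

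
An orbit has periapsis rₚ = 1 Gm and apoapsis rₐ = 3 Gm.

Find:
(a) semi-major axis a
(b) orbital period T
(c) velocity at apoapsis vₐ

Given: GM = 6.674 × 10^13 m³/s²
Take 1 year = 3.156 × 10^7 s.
rₚ = 1 Gm = 1 × 10^9 m
rₐ = 3 Gm = 3 × 10^9 m
GM = 6.674 × 10^13 m³/s²
a = (rₚ + rₐ)/2 = 2 × 10^9 m
e = (rₐ − rₚ)/(rₐ + rₚ) = (2 × 10^9) / (4 × 10^9) = 0.5
(a) a = 2 × 10^9 m ≈ 2 Gm
(b) a³ = 8 × 10^27 m³;  T = 2π √(a³/GM) = 2π × 1.09484 × 10^7 s = 6.8791 × 10^7 s ≈ 2.18 years
(c) vₐ² = GM (2/rₐ − 1/a) = 6.674 × 10^13 × (6.66667 × 10^-10 − 5 × 10^-10) = 11123.3 m²/s²;  vₐ = 105.467 m/s ≈ 105.5 m/s

Final answer:
(a) semi-major axis a = 2 Gm
(b) orbital period T = 2.18 years
(c) velocity at apoapsis vₐ = 105.5 m/s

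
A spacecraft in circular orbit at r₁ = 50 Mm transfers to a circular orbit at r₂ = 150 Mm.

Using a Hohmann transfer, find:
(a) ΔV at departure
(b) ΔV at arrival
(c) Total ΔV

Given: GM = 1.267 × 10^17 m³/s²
r₁ = 50 Mm = 5 × 10^7 m
r₂ = 150 Mm = 1.5 × 10^8 m
GM = 1.267 × 10^17 m³/s²
Transfer ellipse: a_t = (r₁ + r₂)/2 = 1 × 10^8 m
Circular speed at r₁: v₁ = √(GM/r₁) = 50338.9 m/s
Transfer speed at r₁ (periapsis): v₁ₜ = √(GM(2/r₁ − 1/a_t)) = 61652.3 m/s
(a) ΔV₁ = v₁ₜ − v₁ = 11313.4 m/s ≈ 11.31 km/s
Circular speed at r₂: v₂ = √(GM/r₂) = 29063.1 m/s
Transfer speed at r₂ (apoapsis): v₂ₜ = √(GM(2/r₂ − 1/a_t)) = 20550.8 m/s
(b) ΔV₂ = v₂ − v₂ₜ = 8512.4 m/s ≈ 8.512 km/s
(c) ΔV_total = ΔV₁ + ΔV₂ = 19825.8 m/s ≈ 19.83 km/s

Final answer:
(a) ΔV₁ = 11.31 km/s
(b) ΔV₂ = 8.512 km/s
(c) ΔV_total = 19.83 km/s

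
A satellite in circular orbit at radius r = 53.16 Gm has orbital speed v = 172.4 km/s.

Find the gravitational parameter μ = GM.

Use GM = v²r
r = 53.16 Gm = 5.316 × 10^10 m
v = 172.4 km/s = 172400 m/s
v² = 2.97218 × 10^10 m²/s²
GM = v²r = 2.97218 × 10^10 × 5.316 × 10^10 = 1.58001 × 10^21 m³/s²
GM ≈ 1.58 × 10^21 m³/s²

Final answer: GM = 1.58 × 10^21 m³/s²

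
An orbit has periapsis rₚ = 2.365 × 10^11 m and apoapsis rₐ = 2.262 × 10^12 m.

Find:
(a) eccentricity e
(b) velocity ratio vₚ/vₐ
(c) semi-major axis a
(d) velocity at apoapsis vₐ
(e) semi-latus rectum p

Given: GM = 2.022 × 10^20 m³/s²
rₚ = 2.365 × 10^11 m
rₐ = 2.262 × 10^12 m
GM = 2.022 × 10^20 m³/s²
a = (rₚ + rₐ)/2 = 1.24925 × 10^12 m
e = (rₐ − rₚ)/(rₐ + rₚ) = (2.0255 × 10^12) / (2.4985 × 10^12) = 0.810686
(a) e = 0.810686 ≈ 0.8107
(b) vₚ/vₐ = rₐ/rₚ (angular momentum) = (2.262 × 10^12) / (2.365 × 10^11) = 9.56448 ≈ 9.564
(c) a = 1.24925 × 10^12 m ≈ 1.249 × 10^12 m
(d) vₐ² = GM (2/rₐ − 1/a) = 2.022 × 10^20 × (8.84173 × 10^-13 − 8.0048 × 10^-13) = 1.69227 × 10^7 m²/s²;  vₐ = 4113.72 m/s ≈ 4.114 km/s
(e) 1 − e² = 0.342788;  p = a(1 − e²) = 1.24925 × 10^12 × 0.342788 = 4.28227 × 10^11 m ≈ 4.282 × 10^11 m

Final answer:
(a) eccentricity e = 0.8107
(b) velocity ratio vₚ/vₐ = 9.564
(c) semi-major axis a = 1.249 × 10^12 m
(d) velocity at apoapsis vₐ = 4.114 km/s
(e) semi-latus rectum p = 4.282 × 10^11 m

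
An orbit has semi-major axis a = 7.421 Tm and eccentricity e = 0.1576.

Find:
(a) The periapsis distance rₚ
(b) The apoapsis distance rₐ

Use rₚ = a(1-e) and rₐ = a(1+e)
a = 7.421 Tm = 7.421 × 10^12 m
e = 0.1576:  1 − e = 0.8424,  1 + e = 1.1576
(a) rₚ = a(1 − e) = 7.421 × 10^12 m × 0.8424 = 6.25145 × 10^12 m ≈ 6.251 Tm
(b) rₐ = a(1 + e) = 7.421 × 10^12 m × 1.1576 = 8.59055 × 10^12 m ≈ 8.591 Tm

Final answer:
(a) rₚ = 6.251 Tm
(b) rₐ = 8.591 Tm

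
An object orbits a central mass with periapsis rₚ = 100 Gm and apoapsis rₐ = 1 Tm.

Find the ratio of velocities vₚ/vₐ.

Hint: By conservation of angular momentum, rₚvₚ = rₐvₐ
rₚ = 100 Gm = 1 × 10^11 m
rₐ = 1 Tm = 1 × 10^12 m
rₚvₚ = rₐvₐ  ⇒  vₚ/vₐ = rₐ/rₚ
vₚ/vₐ = (1 × 10^12) / (1 × 10^11) = 10

Final answer: vₚ/vₐ = 10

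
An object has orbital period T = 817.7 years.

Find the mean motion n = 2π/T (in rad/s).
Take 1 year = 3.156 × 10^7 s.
T = 817.7 years = 2.58066 × 10^10 s
n = 2π / (2.58066 × 10^10 s) = 2.43472 × 10^-10 rad/s ≈ 2.435 × 10^-10 rad/s

Final answer: n = 2.435 × 10^-10 rad/s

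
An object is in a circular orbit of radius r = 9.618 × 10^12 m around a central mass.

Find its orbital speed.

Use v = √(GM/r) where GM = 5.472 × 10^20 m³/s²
r = 9.618 × 10^12 m
GM = 5.472 × 10^20 m³/s²
GM/r = (5.472 × 10^20) / (9.618 × 10^12) = 5.68933 × 10^7 m²/s²
v = √(GM/r) = 7542.77 m/s ≈ 7.543 km/s

Final answer: 7.543 km/s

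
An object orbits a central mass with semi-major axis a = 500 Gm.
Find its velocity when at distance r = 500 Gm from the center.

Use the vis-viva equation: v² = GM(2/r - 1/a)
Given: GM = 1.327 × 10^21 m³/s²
a = 500 Gm = 5 × 10^11 m
r = 500 Gm = 5 × 10^11 m
GM = 1.327 × 10^21 m³/s²
2/r − 1/a = 4 × 10^-12 − 2 × 10^-12 = 2 × 10^-12 m⁻¹
v² = GM (2/r − 1/a) = 2.654 × 10^9 m²/s²
v = 51517 m/s ≈ 51.52 km/s

Final answer: 51.52 km/s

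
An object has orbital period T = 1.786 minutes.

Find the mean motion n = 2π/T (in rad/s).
T = 1.786 minutes = 107.16 s
n = 2π / 107.16 s = 0.0586337 rad/s ≈ 0.05863 rad/s

Final answer: n = 0.05863 rad/s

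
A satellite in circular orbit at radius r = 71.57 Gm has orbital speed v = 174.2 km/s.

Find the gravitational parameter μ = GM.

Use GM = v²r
r = 71.57 Gm = 7.157 × 10^10 m
v = 174.2 km/s = 174200 m/s
v² = 3.03456 × 10^10 m²/s²
GM = v²r = 3.03456 × 10^10 × 7.157 × 10^10 = 2.17184 × 10^21 m³/s²
GM ≈ 2.172 × 10^21 m³/s²

Final answer: GM = 2.172 × 10^21 m³/s²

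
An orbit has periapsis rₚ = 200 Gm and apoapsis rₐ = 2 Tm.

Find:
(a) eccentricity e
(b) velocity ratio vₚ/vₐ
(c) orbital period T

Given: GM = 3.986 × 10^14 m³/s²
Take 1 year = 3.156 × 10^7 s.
rₚ = 200 Gm = 2 × 10^11 m
rₐ = 2 Tm = 2 × 10^12 m
GM = 3.986 × 10^14 m³/s²
a = (rₚ + rₐ)/2 = 1.1 × 10^12 m
e = (rₐ − rₚ)/(rₐ + rₚ) = (1.8 × 10^12) / (2.2 × 10^12) = 0.818182
(a) e = 0.818182 ≈ 0.8182
(b) vₚ/vₐ = rₐ/rₚ (angular momentum) = (2 × 10^12) / (2 × 10^11) = 10 ≈ 10
(c) a³ = 1.331 × 10^36 m³;  T = 2π √(a³/GM) = 2π × 5.77857 × 10^10 s = 3.63078 × 10^11 s ≈ 1.15 × 10^4 years

Final answer:
(a) eccentricity e = 0.8182
(b) velocity ratio vₚ/vₐ = 10
(c) orbital period T = 1.15 × 10^4 years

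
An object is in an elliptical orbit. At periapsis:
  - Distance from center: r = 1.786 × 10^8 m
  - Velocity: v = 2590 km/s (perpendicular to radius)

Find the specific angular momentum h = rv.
r = 1.786 × 10^8 m
v = 2590 km/s = 2.59 × 10^6 m/s
h = rv = 1.786 × 10^8 × 2.59 × 10^6 = 4.62574 × 10^14 m²/s ≈ 4.626 × 10^14 m²/s

Final answer: h = 4.626 × 10^14 m²/s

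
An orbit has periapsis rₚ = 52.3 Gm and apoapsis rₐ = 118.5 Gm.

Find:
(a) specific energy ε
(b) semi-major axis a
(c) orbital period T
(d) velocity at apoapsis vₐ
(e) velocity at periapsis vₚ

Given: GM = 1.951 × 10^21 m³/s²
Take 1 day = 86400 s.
rₚ = 52.3 Gm = 5.23 × 10^10 m
rₐ = 118.5 Gm = 1.185 × 10^11 m
GM = 1.951 × 10^21 m³/s²
a = (rₚ + rₐ)/2 = 8.54 × 10^10 m
e = (rₐ − rₚ)/(rₐ + rₚ) = (6.62 × 10^10) / (1.708 × 10^11) = 0.387588
(a) 2a = 1.708 × 10^11 m;  ε = −GM/(2a) = -1.14227 × 10^10 J/kg ≈ -11.42 GJ/kg
(b) a = 8.54 × 10^10 m ≈ 85.4 Gm
(c) a³ = 6.22836 × 10^32 m³;  T = 2π √(a³/GM) = 2π × 565013 s = 3.55008 × 10^6 s ≈ 41.09 days
(d) vₐ² = GM (2/rₐ − 1/a) = 1.951 × 10^21 × (1.68776 × 10^-11 − 1.17096 × 10^-11) = 1.00828 × 10^10 m²/s²;  vₐ = 100413 m/s ≈ 100.4 km/s
(e) vₚ² = GM (2/rₚ − 1/a) = 1.951 × 10^21 × (3.82409 × 10^-11 − 1.17096 × 10^-11) = 5.17626 × 10^10 m²/s²;  vₚ = 227514 m/s ≈ 227.5 km/s

Final answer:
(a) specific energy ε = -11.42 GJ/kg
(b) semi-major axis a = 85.4 Gm
(c) orbital period T = 41.09 days
(d) velocity at apoapsis vₐ = 100.4 km/s
(e) velocity at periapsis vₚ = 227.5 km/s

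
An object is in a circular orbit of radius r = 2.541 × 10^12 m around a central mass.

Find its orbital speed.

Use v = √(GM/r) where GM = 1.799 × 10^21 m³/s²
r = 2.541 × 10^12 m
GM = 1.799 × 10^21 m³/s²
GM/r = (1.799 × 10^21) / (2.541 × 10^12) = 7.07989 × 10^8 m²/s²
v = √(GM/r) = 26608.1 m/s ≈ 26.61 km/s

Final answer: 26.61 km/s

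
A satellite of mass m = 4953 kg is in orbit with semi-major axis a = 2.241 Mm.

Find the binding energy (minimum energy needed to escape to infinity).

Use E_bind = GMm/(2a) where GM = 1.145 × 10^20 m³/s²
a = 2.241 Mm = 2.241 × 10^6 m
GM = 1.145 × 10^20 m³/s²
m = 4953 kg
GMm = 1.145 × 10^20 × 4953 = 5.67118 × 10^23 m³·kg/s²
2a = 4.482 × 10^6 m
E_bind = GMm/(2a) = 1.26532 × 10^17 J ≈ 126.5 PJ

Final answer: 126.5 PJ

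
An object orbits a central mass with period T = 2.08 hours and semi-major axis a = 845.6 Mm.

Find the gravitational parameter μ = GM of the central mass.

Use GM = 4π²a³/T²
T = 2.08 hours = 7488 s
a = 845.6 Mm = 8.456 × 10^8 m
a³ = 6.04637 × 10^26 m³
T² = 5.60701 × 10^7 s²
GM = 4π² × (6.04637 × 10^26) / (5.60701 × 10^7) = 4.25719 × 10^20 m³/s²
GM ≈ 4.257 × 10^20 m³/s²

Final answer: GM = 4.257 × 10^20 m³/s²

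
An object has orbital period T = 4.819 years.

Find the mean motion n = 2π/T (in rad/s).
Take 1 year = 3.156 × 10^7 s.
T = 4.819 years = 1.52088 × 10^8 s
n = 2π / (1.52088 × 10^8 s) = 4.13129 × 10^-8 rad/s ≈ 4.131 × 10^-8 rad/s

Final answer: n = 4.131 × 10^-8 rad/s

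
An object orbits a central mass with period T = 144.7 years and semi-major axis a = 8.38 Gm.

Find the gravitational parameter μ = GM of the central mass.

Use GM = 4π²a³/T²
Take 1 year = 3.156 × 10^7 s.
T = 144.7 years = 4.56673 × 10^9 s
a = 8.38 Gm = 8.38 × 10^9 m
a³ = 5.8848 × 10^29 m³
T² = 2.0855 × 10^19 s²
GM = 4π² × (5.8848 × 10^29) / (2.0855 × 10^19) = 1.11399 × 10^12 m³/s²
GM ≈ 1.114 × 10^12 m³/s²

Final answer: GM = 1.114 × 10^12 m³/s²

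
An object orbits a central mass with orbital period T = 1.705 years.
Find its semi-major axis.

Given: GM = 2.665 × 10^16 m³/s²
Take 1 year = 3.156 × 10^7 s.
T = 1.705 years = 5.38098 × 10^7 s
GM = 2.665 × 10^16 m³/s²
Kepler's third law: a³ = GM T² / (4π²)
T² = 2.89549 × 10^15 s²
a³ = (2.665 × 10^16) × (2.89549 × 10^15) / (4π²) = 1.95461 × 10^30 m³
a = (a³)^(1/3) = 1.25032 × 10^10 m ≈ 12.5 Gm

Final answer: 12.5 Gm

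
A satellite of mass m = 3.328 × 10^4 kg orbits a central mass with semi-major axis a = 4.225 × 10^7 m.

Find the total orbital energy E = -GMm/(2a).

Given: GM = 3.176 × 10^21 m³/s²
a = 4.225 × 10^7 m
GM = 3.176 × 10^21 m³/s²
2a = 8.45 × 10^7 m
GMm = 3.176 × 10^21 × 33280 = 1.05697 × 10^26 m³·kg/s²
E = −GMm/(2a) = -1.25086 × 10^18 J ≈ -1.251 EJ

Final answer: -1.251 EJ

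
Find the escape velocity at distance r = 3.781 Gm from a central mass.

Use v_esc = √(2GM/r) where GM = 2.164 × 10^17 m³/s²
r = 3.781 Gm = 3.781 × 10^9 m
GM = 2.164 × 10^17 m³/s²
2GM/r = 2 × (2.164 × 10^17) / (3.781 × 10^9) = 1.14467 × 10^8 m²/s²
v_esc = √(2GM/r) = 10698.9 m/s ≈ 10.7 km/s

Final answer: 10.7 km/s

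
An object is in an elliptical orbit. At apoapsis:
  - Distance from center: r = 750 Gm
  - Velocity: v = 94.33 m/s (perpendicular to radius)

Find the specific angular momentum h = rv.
r = 750 Gm = 7.5 × 10^11 m
v = 94.33 m/s
h = rv = 7.5 × 10^11 × 94.33 = 7.07475 × 10^13 m²/s ≈ 7.075 × 10^13 m²/s

Final answer: h = 7.075 × 10^13 m²/s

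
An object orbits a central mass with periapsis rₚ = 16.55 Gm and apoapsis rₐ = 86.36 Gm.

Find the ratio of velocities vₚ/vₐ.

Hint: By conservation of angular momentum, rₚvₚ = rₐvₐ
rₚ = 16.55 Gm = 1.655 × 10^10 m
rₐ = 86.36 Gm = 8.636 × 10^10 m
rₚvₚ = rₐvₐ  ⇒  vₚ/vₐ = rₐ/rₚ
vₚ/vₐ = (8.636 × 10^10) / (1.655 × 10^10) = 5.21813

Final answer: vₚ/vₐ = 5.218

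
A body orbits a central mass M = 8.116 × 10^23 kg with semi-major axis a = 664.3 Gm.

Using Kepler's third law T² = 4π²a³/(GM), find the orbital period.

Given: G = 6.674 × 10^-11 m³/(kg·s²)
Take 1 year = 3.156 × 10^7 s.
M = 8.116 × 10^23 kg
GM = G × M = 6.674 × 10^-11 × 8.116 × 10^23 = 5.41662 × 10^13 m³/s²
a = 664.3 Gm = 6.643 × 10^11 m
a³ = 2.93152 × 10^35 m³
T = 2π √(a³/GM) = 2π √((2.93152 × 10^35) / (5.41662 × 10^13)) = 2π × 7.35669 × 10^10 s
T = 4.62234 × 10^11 s ≈ 1.465 × 10^4 years

Final answer: 1.465 × 10^4 years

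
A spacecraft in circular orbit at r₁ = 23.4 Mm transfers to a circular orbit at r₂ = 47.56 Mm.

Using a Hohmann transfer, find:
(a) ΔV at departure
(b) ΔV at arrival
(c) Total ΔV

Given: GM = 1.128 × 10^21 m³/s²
r₁ = 23.4 Mm = 2.34 × 10^7 m
r₂ = 47.56 Mm = 4.756 × 10^7 m
GM = 1.128 × 10^21 m³/s²
Transfer ellipse: a_t = (r₁ + r₂)/2 = 3.548 × 10^7 m
Circular speed at r₁: v₁ = √(GM/r₁) = 6.94299 × 10^6 m/s
Transfer speed at r₁ (periapsis): v₁ₜ = √(GM(2/r₁ − 1/a_t)) = 8.03851 × 10^6 m/s
(a) ΔV₁ = v₁ₜ − v₁ = 1.09552 × 10^6 m/s ≈ 1096 km/s
Circular speed at r₂: v₂ = √(GM/r₂) = 4.87005 × 10^6 m/s
Transfer speed at r₂ (apoapsis): v₂ₜ = √(GM(2/r₂ − 1/a_t)) = 3.95503 × 10^6 m/s
(b) ΔV₂ = v₂ − v₂ₜ = 915023 m/s ≈ 915 km/s
(c) ΔV_total = ΔV₁ + ΔV₂ = 2.01054 × 10^6 m/s ≈ 2011 km/s

Final answer:
(a) ΔV₁ = 1096 km/s
(b) ΔV₂ = 915 km/s
(c) ΔV_total = 2011 km/s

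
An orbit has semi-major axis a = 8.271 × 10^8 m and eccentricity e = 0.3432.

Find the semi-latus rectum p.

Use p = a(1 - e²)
a = 8.271 × 10^8 m
e = 0.3432,  e² = 0.117786,  1 − e² = 0.882214
p = a(1 − e²) = 8.271 × 10^8 m × 0.882214 = 7.29679 × 10^8 m ≈ 7.297 × 10^8 m

Final answer: p = 7.297 × 10^8 m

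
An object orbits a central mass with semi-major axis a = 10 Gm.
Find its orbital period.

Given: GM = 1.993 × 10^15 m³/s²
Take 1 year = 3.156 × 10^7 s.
a = 10 Gm = 1 × 10^10 m
GM = 1.993 × 10^15 m³/s²
a³ = 1 × 10^30 m³
T = 2π √(a³/GM) = 2π √((1 × 10^30) / (1.993 × 10^15)) = 2π × 2.23999 × 10^7 s
T = 1.40743 × 10^8 s ≈ 4.46 years

Final answer: 4.46 years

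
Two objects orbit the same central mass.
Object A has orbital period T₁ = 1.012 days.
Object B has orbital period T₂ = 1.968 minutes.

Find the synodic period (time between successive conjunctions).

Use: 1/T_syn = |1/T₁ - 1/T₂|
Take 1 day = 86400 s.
T₁ = 1.012 days = 87436.8 s
T₂ = 1.968 minutes = 118.08 s
1/T₁ = 1.14368 × 10^-5 s⁻¹
1/T₂ = 0.00846883 s⁻¹
|1/T₁ − 1/T₂| = 0.0084574 s⁻¹
T_syn = 1 / |1/T₁ − 1/T₂| = 118.24 s ≈ 1.971 minutes

Final answer: T_syn = 1.971 minutes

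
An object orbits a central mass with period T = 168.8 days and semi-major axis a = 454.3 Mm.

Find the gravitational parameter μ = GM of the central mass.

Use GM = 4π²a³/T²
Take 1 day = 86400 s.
T = 168.8 days = 1.45843 × 10^7 s
a = 454.3 Mm = 4.543 × 10^8 m
a³ = 9.37623 × 10^25 m³
T² = 2.12702 × 10^14 s²
GM = 4π² × (9.37623 × 10^25) / (2.12702 × 10^14) = 1.74027 × 10^13 m³/s²
GM ≈ 1.74 × 10^13 m³/s²

Final answer: GM = 1.74 × 10^13 m³/s²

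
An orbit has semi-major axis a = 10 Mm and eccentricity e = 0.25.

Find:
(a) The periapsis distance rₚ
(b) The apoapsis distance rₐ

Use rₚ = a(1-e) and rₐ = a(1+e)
a = 10 Mm = 1 × 10^7 m
e = 0.25:  1 − e = 0.75,  1 + e = 1.25
(a) rₚ = a(1 − e) = 1 × 10^7 m × 0.75 = 7.5 × 10^6 m ≈ 7.5 Mm
(b) rₐ = a(1 + e) = 1 × 10^7 m × 1.25 = 1.25 × 10^7 m ≈ 12.5 Mm

Final answer:
(a) rₚ = 7.5 Mm
(b) rₐ = 12.5 Mm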